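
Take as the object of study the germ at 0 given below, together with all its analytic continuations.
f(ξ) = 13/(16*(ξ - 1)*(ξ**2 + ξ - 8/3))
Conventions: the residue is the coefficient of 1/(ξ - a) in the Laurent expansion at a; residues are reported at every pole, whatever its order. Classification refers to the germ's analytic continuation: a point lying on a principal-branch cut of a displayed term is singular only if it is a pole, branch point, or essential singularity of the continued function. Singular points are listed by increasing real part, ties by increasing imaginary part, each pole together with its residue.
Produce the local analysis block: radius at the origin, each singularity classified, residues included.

Radius of convergence at 0: 1.
At -1/2 - (1/6)*sqrt(105): a pole of order 1; residue 39/64 - (117/2240)*sqrt(105).
At 1: a pole of order 1; residue -39/32.
At -1/2 + (1/6)*sqrt(105): a pole of order 1; residue 39/64 + (117/2240)*sqrt(105).

Denominator factor (ξ**2 + ξ - 8/3): discriminant 35/3, real irrational roots -1/2 + (1/6)*sqrt(105) and -1/2 - (1/6)*sqrt(105); poles of order 1, moduli -1/2 + (1/6)*sqrt(105) and 1/2 + (1/6)*sqrt(105).
Denominator factor (ξ - 1): pole of order 1 at 1, modulus 1.
The radius of convergence is the smallest modulus among the singular points: 1.
The factor ξ**2 + ξ - 8/3 splits as (ξ - a)(ξ - a') with a = -1/2 - (1/6)*sqrt(105), a' = -1/2 + (1/6)*sqrt(105). At the order-1 pole a set g(ξ) = (ξ - a)*f(ξ) = [13/(16*(ξ - 1))] / (ξ - a').
Simple pole: residue = g(a) at a = -1/2 - (1/6)*sqrt(105), which is 39/64 - (117/2240)*sqrt(105).
At the order-1 pole 1 set g(ξ) = (ξ - (1))*f(ξ) = 13/(16*(ξ**2 + ξ - 8/3)).
Simple pole: residue = g(a) at a = 1, which is -39/32.
The factor ξ**2 + ξ - 8/3 splits as (ξ - a)(ξ - a') with a = -1/2 + (1/6)*sqrt(105), a' = -1/2 - (1/6)*sqrt(105). At the order-1 pole a set g(ξ) = (ξ - a)*f(ξ) = [13/(16*(ξ - 1))] / (ξ - a').
Simple pole: residue = g(a) at a = -1/2 + (1/6)*sqrt(105), which is 39/64 + (117/2240)*sqrt(105).
List the singular points by increasing real part (a conjugate pair: the negative imaginary part first).


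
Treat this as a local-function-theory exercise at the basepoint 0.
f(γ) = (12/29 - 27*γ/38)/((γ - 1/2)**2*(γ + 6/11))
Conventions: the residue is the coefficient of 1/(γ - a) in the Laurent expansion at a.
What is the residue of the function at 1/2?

The residue is -213708/291479.

At the order-2 pole 1/2 set g(γ) = (γ - (1/2))^2*f(γ) = (12/29 - 27*γ/38)/(γ + 6/11).
Order-2 pole: residue = g'(a); g'(1/2) = -213708/291479, so the residue is -213708/291479.


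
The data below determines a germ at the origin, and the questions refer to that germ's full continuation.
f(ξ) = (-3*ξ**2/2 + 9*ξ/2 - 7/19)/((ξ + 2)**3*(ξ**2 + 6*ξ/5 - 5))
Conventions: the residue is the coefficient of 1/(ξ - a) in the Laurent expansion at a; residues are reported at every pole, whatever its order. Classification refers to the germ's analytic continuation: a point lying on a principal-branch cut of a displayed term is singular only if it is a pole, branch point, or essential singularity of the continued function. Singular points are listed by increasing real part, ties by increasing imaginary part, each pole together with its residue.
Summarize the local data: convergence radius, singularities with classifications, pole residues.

Denominator factor (ξ + 2)^3: pole of order 3 at -2, modulus 2.
Denominator factor (ξ**2 + 6*ξ/5 - 5): discriminant 536/25, real irrational roots -3/5 + (1/5)*sqrt(134) and -3/5 - (1/5)*sqrt(134); poles of order 1, moduli -3/5 + (1/5)*sqrt(134) and 3/5 + (1/5)*sqrt(134).
The radius of convergence is the smallest modulus among the singular points: -3/5 + (1/5)*sqrt(134).
The factor ξ**2 + 6*ξ/5 - 5 splits as (ξ - a)(ξ - a') with a = -3/5 - (1/5)*sqrt(134), a' = -3/5 + (1/5)*sqrt(134). At the order-1 pole a set g(ξ) = (ξ - a)*f(ξ) = [(-3*ξ**2/2 + 9*ξ/2 - 7/19)/(ξ + 2)**3] / (ξ - a').
Simple pole: residue = g(a) at a = -3/5 - (1/5)*sqrt(134), which is -1377695/373388 - (2000180/6254249)*sqrt(134).
At the order-3 pole -2 set g(ξ) = (ξ - (-2))^3*f(ξ) = (-3*ξ**2/2 + 9*ξ/2 - 7/19)/(ξ**2 + 6*ξ/5 - 5).
Order-3 pole: residue = g''(a)/2; g''(-2) = 1377695/93347, so the residue is 1377695/186694.
The factor ξ**2 + 6*ξ/5 - 5 splits as (ξ - a)(ξ - a') with a = -3/5 + (1/5)*sqrt(134), a' = -3/5 - (1/5)*sqrt(134). At the order-1 pole a set g(ξ) = (ξ - a)*f(ξ) = [(-3*ξ**2/2 + 9*ξ/2 - 7/19)/(ξ + 2)**3] / (ξ - a').
Simple pole: residue = g(a) at a = -3/5 + (1/5)*sqrt(134), which is -1377695/373388 + (2000180/6254249)*sqrt(134).
List the singular points by increasing real part (a conjugate pair: the negative imaginary part first).

Radius of convergence at 0: -3/5 + (1/5)*sqrt(134).
At -3/5 - (1/5)*sqrt(134): a pole of order 1; residue -1377695/373388 - (2000180/6254249)*sqrt(134).
At -2: a pole of order 3; residue 1377695/186694.
At -3/5 + (1/5)*sqrt(134): a pole of order 1; residue -1377695/373388 + (2000180/6254249)*sqrt(134).


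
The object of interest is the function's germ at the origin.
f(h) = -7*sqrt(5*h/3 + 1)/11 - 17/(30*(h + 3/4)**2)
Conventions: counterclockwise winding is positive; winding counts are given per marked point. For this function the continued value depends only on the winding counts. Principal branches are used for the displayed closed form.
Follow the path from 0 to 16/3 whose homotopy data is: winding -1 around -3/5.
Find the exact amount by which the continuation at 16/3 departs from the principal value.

The rational part is single-valued and drops out of the difference; each branch term changes only by its own monodromy.
(-7/11)*sqrt(1 - h/(-3/5)): winding -1 is odd, the square root flips sign, contributing -2*(-7/11)*sqrt(1 - (16/3)/(-3/5)) = -2*(-7/11)*sqrt(89/9) = (14/33)*sqrt(89).
Summing the contributions at h = 16/3 gives (14/33)*sqrt(89).

Continued minus principal equals (14/33)*sqrt(89).


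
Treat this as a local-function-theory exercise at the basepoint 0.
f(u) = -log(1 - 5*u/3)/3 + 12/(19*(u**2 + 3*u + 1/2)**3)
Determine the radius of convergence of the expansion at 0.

The radius of convergence is 3/2 - (1/2)*sqrt(7).

Denominator factor (u**2 + 3*u + 1/2)^3: discriminant 7, real irrational roots -3/2 + (1/2)*sqrt(7) and -3/2 - (1/2)*sqrt(7); poles of order 3, moduli 3/2 - (1/2)*sqrt(7) and 3/2 + (1/2)*sqrt(7).
Branch term (-1/3)*log(1 - u/(3/5)): its argument vanishes at u = 3/5, a logarithmic branch point, modulus 3/5.
The radius of convergence is the smallest modulus among the singular points: 3/2 - (1/2)*sqrt(7).


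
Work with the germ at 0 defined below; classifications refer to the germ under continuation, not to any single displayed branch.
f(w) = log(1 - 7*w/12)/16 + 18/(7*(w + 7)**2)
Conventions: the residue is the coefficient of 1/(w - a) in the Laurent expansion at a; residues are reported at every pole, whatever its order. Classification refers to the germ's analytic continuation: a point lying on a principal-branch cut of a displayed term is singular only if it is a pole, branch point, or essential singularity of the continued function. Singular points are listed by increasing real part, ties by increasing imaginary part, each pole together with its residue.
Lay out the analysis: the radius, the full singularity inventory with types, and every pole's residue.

Denominator factor (w + 7)^2: pole of order 2 at -7, modulus 7.
Branch term (1/16)*log(1 - w/(12/7)): its argument vanishes at w = 12/7, a logarithmic branch point, modulus 12/7.
The radius of convergence is the smallest modulus among the singular points: 12/7.
The branch term is analytic at -7 and contributes nothing to the residue; only the rational part matters.
At the order-2 pole -7 set g(w) = (w - (-7))^2*(rational part) = 18/7.
Order-2 pole: residue = g'(a); g'(-7) = 0, so the residue is 0.
List the singular points by increasing real part (a conjugate pair: the negative imaginary part first).

Radius of convergence at 0: 12/7.
At -7: a pole of order 2; residue 0.
At 12/7: a logarithmic branch point.


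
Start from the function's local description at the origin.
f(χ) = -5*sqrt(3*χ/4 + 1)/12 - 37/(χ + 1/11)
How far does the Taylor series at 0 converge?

Denominator factor (χ + 1/11): pole of order 1 at -1/11, modulus 1/11.
Branch term (-5/12)*sqrt(1 - χ/(-4/3)): its argument vanishes at χ = -4/3, a square-root branch point, modulus 4/3.
The radius of convergence is the smallest modulus among the singular points: 1/11.

The radius of convergence is 1/11.


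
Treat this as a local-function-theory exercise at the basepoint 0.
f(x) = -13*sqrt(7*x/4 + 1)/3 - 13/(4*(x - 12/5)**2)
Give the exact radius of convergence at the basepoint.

Denominator factor (x - 12/5)^2: pole of order 2 at 12/5, modulus 12/5.
Branch term (-13/3)*sqrt(1 - x/(-4/7)): its argument vanishes at x = -4/7, a square-root branch point, modulus 4/7.
The radius of convergence is the smallest modulus among the singular points: 4/7.

The radius of convergence is 4/7.


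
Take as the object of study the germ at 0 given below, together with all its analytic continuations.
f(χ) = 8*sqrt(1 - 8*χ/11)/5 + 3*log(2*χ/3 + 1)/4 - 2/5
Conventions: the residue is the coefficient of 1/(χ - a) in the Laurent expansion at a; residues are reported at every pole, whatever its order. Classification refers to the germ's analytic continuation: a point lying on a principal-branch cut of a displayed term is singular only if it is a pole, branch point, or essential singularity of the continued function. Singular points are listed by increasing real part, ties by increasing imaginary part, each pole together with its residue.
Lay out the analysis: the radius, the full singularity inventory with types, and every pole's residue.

Radius of convergence at 0: 11/8.
At -3/2: a logarithmic branch point.
At 11/8: an algebraic (square-root) branch point.

Branch term (3/4)*log(1 - χ/(-3/2)): its argument vanishes at χ = -3/2, a logarithmic branch point, modulus 3/2.
Branch term (8/5)*sqrt(1 - χ/(11/8)): its argument vanishes at χ = 11/8, a square-root branch point, modulus 11/8.
The radius of convergence is the smallest modulus among the singular points: 11/8.
List the singular points by increasing real part (a conjugate pair: the negative imaginary part first).


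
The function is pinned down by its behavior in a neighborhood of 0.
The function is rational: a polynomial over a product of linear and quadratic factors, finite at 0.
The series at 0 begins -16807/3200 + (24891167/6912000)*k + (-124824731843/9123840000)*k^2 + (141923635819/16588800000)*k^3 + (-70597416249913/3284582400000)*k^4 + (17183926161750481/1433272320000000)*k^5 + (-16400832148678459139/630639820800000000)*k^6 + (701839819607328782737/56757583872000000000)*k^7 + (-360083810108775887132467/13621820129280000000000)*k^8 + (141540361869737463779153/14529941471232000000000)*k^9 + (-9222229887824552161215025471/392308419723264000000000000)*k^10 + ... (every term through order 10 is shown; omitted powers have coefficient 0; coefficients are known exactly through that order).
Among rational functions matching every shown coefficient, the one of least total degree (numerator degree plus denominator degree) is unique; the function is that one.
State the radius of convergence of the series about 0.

The radius of convergence is 8/7.

No rational of total degree below 9 reproduces all 11 coefficients; solving the [2/7] Pade equations on them gives f(k) = (-8*k**2/11 - 19*k/27 + 16)/((k - 8/7)**3*(k**2 + 7*k/3 + 10/7)**2), whose expansion matches every shown term.
Denominator factor (k**2 + 7*k/3 + 10/7)^2: discriminant -17/63, complex-conjugate roots (-7/6) + ((1/42)*sqrt(119))*i and (-7/6) - ((1/42)*sqrt(119))*i; poles of order 2, moduli (1/7)*sqrt(70) and (1/7)*sqrt(70).
Denominator factor (k - 8/7)^3: pole of order 3 at 8/7, modulus 8/7.
The radius of convergence is the smallest modulus among the singular points: 8/7.


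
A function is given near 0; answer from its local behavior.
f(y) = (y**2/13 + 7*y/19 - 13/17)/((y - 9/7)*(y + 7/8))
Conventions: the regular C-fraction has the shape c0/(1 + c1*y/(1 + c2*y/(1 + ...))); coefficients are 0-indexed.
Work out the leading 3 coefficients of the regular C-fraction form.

The regular C-fraction coefficients are [104/153, 13178/15561, 132881/295906].

Taylor coefficients (expand at 0): a_0 = 104/153, a_1 = -105424/183141, a_2 = 111893144/149992479.
c0 = a_0 = 104/153. Peel one level at a time: if S = 1 + c*y/S' with S'(0) = 1, then c is the y-coefficient of S and S' = c*y/(S - 1).
S_1 = c0/f = 1 + (13178/15561)*y + (-208813/549081)*y^2 + ...; c1 = 13178/15561.
S_2 = c1*y/(S_1 - 1) = 1 + (132881/295906)*y + ...; c2 = 132881/295906.


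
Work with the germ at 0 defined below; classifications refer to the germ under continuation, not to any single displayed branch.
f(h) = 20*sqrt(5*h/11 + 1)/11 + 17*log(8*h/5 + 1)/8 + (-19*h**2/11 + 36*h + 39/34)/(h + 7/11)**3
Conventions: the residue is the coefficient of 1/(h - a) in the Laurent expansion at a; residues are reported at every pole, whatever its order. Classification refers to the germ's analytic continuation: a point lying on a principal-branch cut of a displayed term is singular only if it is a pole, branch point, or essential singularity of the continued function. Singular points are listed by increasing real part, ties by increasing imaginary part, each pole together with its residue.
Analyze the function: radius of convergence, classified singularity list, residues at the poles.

Denominator factor (h + 7/11)^3: pole of order 3 at -7/11, modulus 7/11.
Branch term (20/11)*sqrt(1 - h/(-11/5)): its argument vanishes at h = -11/5, a square-root branch point, modulus 11/5.
Branch term (17/8)*log(1 - h/(-5/8)): its argument vanishes at h = -5/8, a logarithmic branch point, modulus 5/8.
The radius of convergence is the smallest modulus among the singular points: 5/8.
The branch terms are analytic at -7/11 and contribute nothing to the residue; only the rational part matters.
At the order-3 pole -7/11 set g(h) = (h - (-7/11))^3*(rational part) = -19*h**2/11 + 36*h + 39/34.
Order-3 pole: residue = g''(a)/2; g''(-7/11) = -38/11, so the residue is -19/11.
List the singular points by increasing real part (a conjugate pair: the negative imaginary part first).

Radius of convergence at 0: 5/8.
At -11/5: an algebraic (square-root) branch point.
At -7/11: a pole of order 3; residue -19/11.
At -5/8: a logarithmic branch point.


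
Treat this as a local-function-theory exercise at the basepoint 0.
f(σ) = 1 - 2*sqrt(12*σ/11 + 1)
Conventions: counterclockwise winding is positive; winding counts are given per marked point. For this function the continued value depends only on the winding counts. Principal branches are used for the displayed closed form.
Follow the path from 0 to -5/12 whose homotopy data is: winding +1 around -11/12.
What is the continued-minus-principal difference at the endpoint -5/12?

Continued minus principal equals (4/11)*sqrt(66).

The rational part is single-valued and drops out of the difference; each branch term changes only by its own monodromy.
(-2)*sqrt(1 - σ/(-11/12)): winding +1 is odd, the square root flips sign, contributing -2*(-2)*sqrt(1 - (-5/12)/(-11/12)) = -2*(-2)*sqrt(6/11) = (4/11)*sqrt(66).
Summing the contributions at σ = -5/12 gives (4/11)*sqrt(66).


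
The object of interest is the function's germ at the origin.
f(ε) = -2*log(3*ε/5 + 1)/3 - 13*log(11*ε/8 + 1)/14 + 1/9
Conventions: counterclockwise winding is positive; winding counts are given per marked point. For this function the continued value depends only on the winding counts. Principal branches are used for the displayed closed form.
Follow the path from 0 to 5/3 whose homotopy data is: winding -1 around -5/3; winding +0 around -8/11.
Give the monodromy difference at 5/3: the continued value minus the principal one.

Continued minus principal equals (4/3)*pi*i.

The rational part is single-valued and drops out of the difference; each branch term changes only by its own monodromy.
(-13/14)*log(1 - ε/(-8/11)): winding 0 around -8/11, so this term returns to its principal value, contribution 0.
(-2/3)*log(1 - ε/(-5/3)): each positive loop around -5/3 adds 2*pi*i to the log, so winding -1 contributes (-2/3)*(-1)*2*pi*i = (4/3)*pi*i.
Summing the contributions at ε = 5/3 gives (4/3)*pi*i.


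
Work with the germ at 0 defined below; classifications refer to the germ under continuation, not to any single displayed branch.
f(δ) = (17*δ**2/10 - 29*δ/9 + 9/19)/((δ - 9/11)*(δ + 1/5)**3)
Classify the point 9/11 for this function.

The point is a pole of order 1.

The denominator factor δ - 9/11 vanishes at 9/11 and appears to the power 1; the numerator there equals -23557/22990, nonzero, and no other factor vanishes.
Hence a pole whose order is the multiplicity, 1.


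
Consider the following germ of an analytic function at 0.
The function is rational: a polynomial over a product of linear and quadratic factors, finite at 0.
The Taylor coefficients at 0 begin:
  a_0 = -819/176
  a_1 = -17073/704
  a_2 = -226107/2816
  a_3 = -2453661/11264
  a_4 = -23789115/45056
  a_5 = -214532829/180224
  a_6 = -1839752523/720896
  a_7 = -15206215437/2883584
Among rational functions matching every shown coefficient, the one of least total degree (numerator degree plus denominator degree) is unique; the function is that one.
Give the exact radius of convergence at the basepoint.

No rational of total degree below 4 reproduces all 8 coefficients; solving the [1/3] Pade equations on them gives f(γ) = (6*γ/11 + 13/11)/((γ - 2/3)**2*(γ - 4/7)), whose expansion matches every shown term.
Denominator factor (γ - 4/7): pole of order 1 at 4/7, modulus 4/7.
Denominator factor (γ - 2/3)^2: pole of order 2 at 2/3, modulus 2/3.
The radius of convergence is the smallest modulus among the singular points: 4/7.

The radius of convergence is 4/7.


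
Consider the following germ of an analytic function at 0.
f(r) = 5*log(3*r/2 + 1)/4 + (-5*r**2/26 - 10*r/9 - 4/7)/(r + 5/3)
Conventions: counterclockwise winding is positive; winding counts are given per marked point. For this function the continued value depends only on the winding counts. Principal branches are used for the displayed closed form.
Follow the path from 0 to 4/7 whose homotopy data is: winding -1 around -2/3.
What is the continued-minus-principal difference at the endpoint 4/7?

Continued minus principal equals -(5/2)*pi*i.

The rational part is single-valued and drops out of the difference; each branch term changes only by its own monodromy.
(5/4)*log(1 - r/(-2/3)): each positive loop around -2/3 adds 2*pi*i to the log, so winding -1 contributes (5/4)*(-1)*2*pi*i = -(5/2)*pi*i.
Summing the contributions at r = 4/7 gives -(5/2)*pi*i.


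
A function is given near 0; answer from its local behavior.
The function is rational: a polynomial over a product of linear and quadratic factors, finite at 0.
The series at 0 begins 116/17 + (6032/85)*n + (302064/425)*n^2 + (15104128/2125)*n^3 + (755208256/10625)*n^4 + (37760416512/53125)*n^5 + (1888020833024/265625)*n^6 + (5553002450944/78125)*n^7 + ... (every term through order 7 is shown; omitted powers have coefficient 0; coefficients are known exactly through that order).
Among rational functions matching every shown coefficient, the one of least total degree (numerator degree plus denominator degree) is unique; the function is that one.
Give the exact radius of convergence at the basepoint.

No rational of total degree below 2 reproduces all 8 coefficients; solving the [0/2] Pade equations on them gives f(n) = 29/(17*(n - 5/2)*(n - 1/10)), whose expansion matches every shown term.
Denominator factor (n - 1/10): pole of order 1 at 1/10, modulus 1/10.
Denominator factor (n - 5/2): pole of order 1 at 5/2, modulus 5/2.
The radius of convergence is the smallest modulus among the singular points: 1/10.

The radius of convergence is 1/10.


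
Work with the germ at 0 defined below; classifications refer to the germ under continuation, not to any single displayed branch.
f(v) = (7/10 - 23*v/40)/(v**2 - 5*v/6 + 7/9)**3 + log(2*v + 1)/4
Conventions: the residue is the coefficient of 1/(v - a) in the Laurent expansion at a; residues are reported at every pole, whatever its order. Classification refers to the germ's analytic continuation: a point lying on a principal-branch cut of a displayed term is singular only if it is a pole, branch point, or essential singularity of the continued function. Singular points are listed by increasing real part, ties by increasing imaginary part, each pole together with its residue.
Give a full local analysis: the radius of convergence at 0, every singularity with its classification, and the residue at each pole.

Radius of convergence at 0: 1/2.
At -1/2: a logarithmic branch point.
At (5/12) - ((1/12)*sqrt(87))*i: a pole of order 3; residue ((3978/121945)*sqrt(87))*i.
At (5/12) + ((1/12)*sqrt(87))*i: a pole of order 3; residue -((3978/121945)*sqrt(87))*i.


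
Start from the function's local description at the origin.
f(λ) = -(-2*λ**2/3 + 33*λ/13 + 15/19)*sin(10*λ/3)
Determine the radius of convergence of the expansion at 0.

The factor -sin(10*λ/3) is entire and contributes no finite singular point.
The polynomial part has no poles.
No finite singular points: the Taylor series at 0 converges everywhere.

The radius of convergence is infinite.


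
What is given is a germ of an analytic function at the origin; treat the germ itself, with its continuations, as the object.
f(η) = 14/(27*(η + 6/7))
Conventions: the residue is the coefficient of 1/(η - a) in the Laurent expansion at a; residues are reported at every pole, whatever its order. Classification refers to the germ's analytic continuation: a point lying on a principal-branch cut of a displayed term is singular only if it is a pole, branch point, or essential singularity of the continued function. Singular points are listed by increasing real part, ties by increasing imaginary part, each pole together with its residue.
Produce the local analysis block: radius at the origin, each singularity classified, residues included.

Radius of convergence at 0: 6/7.
At -6/7: a pole of order 1; residue 14/27.

Denominator factor (η + 6/7): pole of order 1 at -6/7, modulus 6/7.
The radius of convergence is the smallest modulus among the singular points: 6/7.
At the order-1 pole -6/7 set g(η) = (η - (-6/7))*f(η) = 14/27.
Simple pole: residue = g(a) at a = -6/7, which is 14/27.


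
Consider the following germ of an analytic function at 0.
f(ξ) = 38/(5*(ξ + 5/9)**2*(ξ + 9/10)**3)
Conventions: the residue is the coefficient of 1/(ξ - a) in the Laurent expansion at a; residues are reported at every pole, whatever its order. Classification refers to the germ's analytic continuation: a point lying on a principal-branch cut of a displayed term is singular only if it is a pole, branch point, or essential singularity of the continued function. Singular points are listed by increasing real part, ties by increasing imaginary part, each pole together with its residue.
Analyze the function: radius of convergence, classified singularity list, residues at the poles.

Radius of convergence at 0: 5/9.
At -9/10: a pole of order 3; residue 1495908000/923521.
At -5/9: a pole of order 2; residue -1495908000/923521.

Denominator factor (ξ + 9/10)^3: pole of order 3 at -9/10, modulus 9/10.
Denominator factor (ξ + 5/9)^2: pole of order 2 at -5/9, modulus 5/9.
The radius of convergence is the smallest modulus among the singular points: 5/9.
At the order-3 pole -9/10 set g(ξ) = (ξ - (-9/10))^3*f(ξ) = 38/(5*(ξ + 5/9)**2).
Order-3 pole: residue = g''(a)/2; g''(-9/10) = 2991816000/923521, so the residue is 1495908000/923521.
At the order-2 pole -5/9 set g(ξ) = (ξ - (-5/9))^2*f(ξ) = 38/(5*(ξ + 9/10)**3).
Order-2 pole: residue = g'(a); g'(-5/9) = -1495908000/923521, so the residue is -1495908000/923521.
List the singular points by increasing real part (a conjugate pair: the negative imaginary part first).


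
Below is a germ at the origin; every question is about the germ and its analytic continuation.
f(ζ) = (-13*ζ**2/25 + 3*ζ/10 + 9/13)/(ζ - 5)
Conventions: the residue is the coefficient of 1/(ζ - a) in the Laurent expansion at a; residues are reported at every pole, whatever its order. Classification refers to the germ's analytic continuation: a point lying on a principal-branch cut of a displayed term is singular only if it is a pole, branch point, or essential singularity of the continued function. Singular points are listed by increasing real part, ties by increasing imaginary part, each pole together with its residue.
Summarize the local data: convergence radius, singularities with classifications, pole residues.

Radius of convergence at 0: 5.
At 5: a pole of order 1; residue -281/26.

Denominator factor (ζ - 5): pole of order 1 at 5, modulus 5.
The radius of convergence is the smallest modulus among the singular points: 5.
At the order-1 pole 5 set g(ζ) = (ζ - (5))*f(ζ) = -13*ζ**2/25 + 3*ζ/10 + 9/13.
Simple pole: residue = g(a) at a = 5, which is -281/26.


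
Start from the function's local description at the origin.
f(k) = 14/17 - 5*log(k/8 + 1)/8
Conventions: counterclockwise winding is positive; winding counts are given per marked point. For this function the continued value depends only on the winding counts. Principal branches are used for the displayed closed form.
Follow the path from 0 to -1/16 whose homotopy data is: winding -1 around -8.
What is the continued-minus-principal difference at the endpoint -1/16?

Continued minus principal equals (5/4)*pi*i.

The rational part is single-valued and drops out of the difference; each branch term changes only by its own monodromy.
(-5/8)*log(1 - k/(-8)): each positive loop around -8 adds 2*pi*i to the log, so winding -1 contributes (-5/8)*(-1)*2*pi*i = (5/4)*pi*i.
Summing the contributions at k = -1/16 gives (5/4)*pi*i.


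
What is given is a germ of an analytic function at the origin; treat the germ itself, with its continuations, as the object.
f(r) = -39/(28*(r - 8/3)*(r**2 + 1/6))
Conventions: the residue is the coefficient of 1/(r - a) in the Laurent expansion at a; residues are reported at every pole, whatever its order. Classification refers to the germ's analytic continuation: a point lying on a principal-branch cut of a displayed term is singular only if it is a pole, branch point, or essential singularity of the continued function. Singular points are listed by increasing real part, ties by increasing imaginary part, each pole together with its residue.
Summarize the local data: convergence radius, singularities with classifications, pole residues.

Denominator factor (r**2 + 1/6): discriminant -2/3, complex-conjugate roots ((1/6)*sqrt(6))*i and -((1/6)*sqrt(6))*i; poles of order 1, moduli (1/6)*sqrt(6) and (1/6)*sqrt(6).
Denominator factor (r - 8/3): pole of order 1 at 8/3, modulus 8/3.
The radius of convergence is the smallest modulus among the singular points: (1/6)*sqrt(6).
The factor r**2 + 1/6 splits as (r - a)(r - a') with a = -((1/6)*sqrt(6))*i, a' = ((1/6)*sqrt(6))*i. At the order-1 pole a set g(r) = (r - a)*f(r) = [-39/(28*(r - 8/3))] / (r - a').
Simple pole: residue = g(a) at a = -((1/6)*sqrt(6))*i, which is (351/3668) + ((234/917)*sqrt(6))*i.
The factor r**2 + 1/6 splits as (r - a)(r - a') with a = ((1/6)*sqrt(6))*i, a' = -((1/6)*sqrt(6))*i. At the order-1 pole a set g(r) = (r - a)*f(r) = [-39/(28*(r - 8/3))] / (r - a').
Simple pole: residue = g(a) at a = ((1/6)*sqrt(6))*i, which is (351/3668) - ((234/917)*sqrt(6))*i.
At the order-1 pole 8/3 set g(r) = (r - (8/3))*f(r) = -39/(28*(r**2 + 1/6)).
Simple pole: residue = g(a) at a = 8/3, which is -351/1834.
List the singular points by increasing real part (a conjugate pair: the negative imaginary part first).

Radius of convergence at 0: (1/6)*sqrt(6).
At -((1/6)*sqrt(6))*i: a pole of order 1; residue (351/3668) + ((234/917)*sqrt(6))*i.
At ((1/6)*sqrt(6))*i: a pole of order 1; residue (351/3668) - ((234/917)*sqrt(6))*i.
At 8/3: a pole of order 1; residue -351/1834.


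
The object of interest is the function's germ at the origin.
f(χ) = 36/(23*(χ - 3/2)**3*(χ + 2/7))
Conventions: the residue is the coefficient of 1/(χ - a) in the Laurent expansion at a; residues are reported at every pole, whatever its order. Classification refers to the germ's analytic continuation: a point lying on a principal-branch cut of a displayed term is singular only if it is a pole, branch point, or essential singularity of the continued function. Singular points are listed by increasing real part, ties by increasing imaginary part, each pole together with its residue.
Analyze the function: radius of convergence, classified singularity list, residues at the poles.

Radius of convergence at 0: 2/7.
At -2/7: a pole of order 1; residue -98784/359375.
At 3/2: a pole of order 3; residue 98784/359375.

Denominator factor (χ + 2/7): pole of order 1 at -2/7, modulus 2/7.
Denominator factor (χ - 3/2)^3: pole of order 3 at 3/2, modulus 3/2.
The radius of convergence is the smallest modulus among the singular points: 2/7.
At the order-1 pole -2/7 set g(χ) = (χ - (-2/7))*f(χ) = 36/(23*(χ - 3/2)**3).
Simple pole: residue = g(a) at a = -2/7, which is -98784/359375.
At the order-3 pole 3/2 set g(χ) = (χ - (3/2))^3*f(χ) = 36/(23*(χ + 2/7)).
Order-3 pole: residue = g''(a)/2; g''(3/2) = 197568/359375, so the residue is 98784/359375.
List the singular points by increasing real part (a conjugate pair: the negative imaginary part first).


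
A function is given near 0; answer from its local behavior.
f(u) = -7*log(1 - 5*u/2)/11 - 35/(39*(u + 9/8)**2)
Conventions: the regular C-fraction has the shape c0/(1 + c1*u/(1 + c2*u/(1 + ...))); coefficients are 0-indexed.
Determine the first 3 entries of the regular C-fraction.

The regular C-fraction coefficients are [-2240/3159, 50959/12672, -2666533633/645752448].

Taylor coefficients (expand at 0): a_0 = -2240/3159, a_1 = 1783565/625482, a_2 = 2310595/7505784.
c0 = a_0 = -2240/3159. Peel one level at a time: if S = 1 + c*u/S' with S'(0) = 1, then c is the u-coefficient of S and S' = c*u/(S - 1).
S_1 = c0/f = 1 + (50959/12672)*u + (2666533633/160579584)*u^2 + ...; c1 = 50959/12672.
S_2 = c1*u/(S_1 - 1) = 1 + (-2666533633/645752448)*u + ...; c2 = -2666533633/645752448.


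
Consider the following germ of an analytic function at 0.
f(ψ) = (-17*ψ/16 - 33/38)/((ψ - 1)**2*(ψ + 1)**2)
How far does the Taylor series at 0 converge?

Denominator factor (ψ - 1)^2: pole of order 2 at 1, modulus 1.
Denominator factor (ψ + 1)^2: pole of order 2 at -1, modulus 1.
The radius of convergence is the smallest modulus among the singular points: 1.

The radius of convergence is 1.


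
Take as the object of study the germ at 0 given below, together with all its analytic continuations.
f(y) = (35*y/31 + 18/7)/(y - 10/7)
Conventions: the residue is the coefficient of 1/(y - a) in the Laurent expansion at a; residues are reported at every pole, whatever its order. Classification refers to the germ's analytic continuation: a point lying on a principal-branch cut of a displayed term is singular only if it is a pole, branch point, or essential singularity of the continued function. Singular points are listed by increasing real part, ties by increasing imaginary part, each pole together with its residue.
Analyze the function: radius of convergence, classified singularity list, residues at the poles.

Radius of convergence at 0: 10/7.
At 10/7: a pole of order 1; residue 908/217.

Denominator factor (y - 10/7): pole of order 1 at 10/7, modulus 10/7.
The radius of convergence is the smallest modulus among the singular points: 10/7.
At the order-1 pole 10/7 set g(y) = (y - (10/7))*f(y) = 35*y/31 + 18/7.
Simple pole: residue = g(a) at a = 10/7, which is 908/217.


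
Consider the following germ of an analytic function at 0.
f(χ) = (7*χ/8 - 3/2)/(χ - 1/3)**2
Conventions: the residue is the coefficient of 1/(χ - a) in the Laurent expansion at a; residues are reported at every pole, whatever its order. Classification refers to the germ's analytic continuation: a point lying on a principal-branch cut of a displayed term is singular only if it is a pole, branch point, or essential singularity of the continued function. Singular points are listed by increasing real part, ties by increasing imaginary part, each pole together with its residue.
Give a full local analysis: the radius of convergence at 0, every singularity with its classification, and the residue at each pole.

Radius of convergence at 0: 1/3.
At 1/3: a pole of order 2; residue 7/8.

Denominator factor (χ - 1/3)^2: pole of order 2 at 1/3, modulus 1/3.
The radius of convergence is the smallest modulus among the singular points: 1/3.
At the order-2 pole 1/3 set g(χ) = (χ - (1/3))^2*f(χ) = 7*χ/8 - 3/2.
Order-2 pole: residue = g'(a); g'(1/3) = 7/8, so the residue is 7/8.


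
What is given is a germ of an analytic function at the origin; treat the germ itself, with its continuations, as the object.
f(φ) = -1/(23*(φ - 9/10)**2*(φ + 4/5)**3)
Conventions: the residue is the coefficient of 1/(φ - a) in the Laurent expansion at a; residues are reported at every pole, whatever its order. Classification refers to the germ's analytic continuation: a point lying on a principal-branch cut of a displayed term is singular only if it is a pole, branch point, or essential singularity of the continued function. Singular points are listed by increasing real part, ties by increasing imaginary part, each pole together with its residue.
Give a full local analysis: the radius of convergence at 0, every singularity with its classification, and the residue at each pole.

Radius of convergence at 0: 4/5.
At -4/5: a pole of order 3; residue -30000/1920983.
At 9/10: a pole of order 2; residue 30000/1920983.

Denominator factor (φ + 4/5)^3: pole of order 3 at -4/5, modulus 4/5.
Denominator factor (φ - 9/10)^2: pole of order 2 at 9/10, modulus 9/10.
The radius of convergence is the smallest modulus among the singular points: 4/5.
At the order-3 pole -4/5 set g(φ) = (φ - (-4/5))^3*f(φ) = -1/(23*(φ - 9/10)**2).
Order-3 pole: residue = g''(a)/2; g''(-4/5) = -60000/1920983, so the residue is -30000/1920983.
At the order-2 pole 9/10 set g(φ) = (φ - (9/10))^2*f(φ) = -1/(23*(φ + 4/5)**3).
Order-2 pole: residue = g'(a); g'(9/10) = 30000/1920983, so the residue is 30000/1920983.
List the singular points by increasing real part (a conjugate pair: the negative imaginary part first).


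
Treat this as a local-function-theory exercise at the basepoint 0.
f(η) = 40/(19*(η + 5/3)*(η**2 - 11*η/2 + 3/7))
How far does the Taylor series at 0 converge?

The radius of convergence is 11/4 - (1/28)*sqrt(5593).

Denominator factor (η**2 - 11*η/2 + 3/7): discriminant 799/28, real irrational roots 11/4 + (1/28)*sqrt(5593) and 11/4 - (1/28)*sqrt(5593); poles of order 1, moduli 11/4 + (1/28)*sqrt(5593) and 11/4 - (1/28)*sqrt(5593).
Denominator factor (η + 5/3): pole of order 1 at -5/3, modulus 5/3.
The radius of convergence is the smallest modulus among the singular points: 11/4 - (1/28)*sqrt(5593).


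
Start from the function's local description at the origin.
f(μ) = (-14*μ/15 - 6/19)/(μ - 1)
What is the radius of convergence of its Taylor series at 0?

The radius of convergence is 1.

Denominator factor (μ - 1): pole of order 1 at 1, modulus 1.
The radius of convergence is the smallest modulus among the singular points: 1.


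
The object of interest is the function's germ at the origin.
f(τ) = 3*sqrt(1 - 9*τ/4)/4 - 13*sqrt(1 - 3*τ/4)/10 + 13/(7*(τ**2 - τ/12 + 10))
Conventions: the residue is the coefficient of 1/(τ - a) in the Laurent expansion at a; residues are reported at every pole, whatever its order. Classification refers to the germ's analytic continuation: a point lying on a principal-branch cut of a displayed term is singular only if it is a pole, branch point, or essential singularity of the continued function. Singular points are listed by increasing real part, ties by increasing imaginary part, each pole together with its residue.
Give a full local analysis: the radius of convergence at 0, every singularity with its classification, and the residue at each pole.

Denominator factor (τ**2 - τ/12 + 10): discriminant -5759/144, complex-conjugate roots (1/24) + ((1/24)*sqrt(5759))*i and (1/24) - ((1/24)*sqrt(5759))*i; poles of order 1, moduli sqrt(10) and sqrt(10).
Branch term (-13/10)*sqrt(1 - τ/(4/3)): its argument vanishes at τ = 4/3, a square-root branch point, modulus 4/3.
Branch term (3/4)*sqrt(1 - τ/(4/9)): its argument vanishes at τ = 4/9, a square-root branch point, modulus 4/9.
The radius of convergence is the smallest modulus among the singular points: 4/9.
The branch terms are analytic at (1/24) - ((1/24)*sqrt(5759))*i and contribute nothing to the residue; only the rational part matters.
The factor τ**2 - τ/12 + 10 splits as (τ - a)(τ - a') with a = (1/24) - ((1/24)*sqrt(5759))*i, a' = (1/24) + ((1/24)*sqrt(5759))*i. At the order-1 pole a set g(τ) = (τ - a)*(rational part) = [13/7] / (τ - a').
Simple pole: residue = g(a) at a = (1/24) - ((1/24)*sqrt(5759))*i, which is ((12/3101)*sqrt(5759))*i.
The branch terms are analytic at (1/24) + ((1/24)*sqrt(5759))*i and contribute nothing to the residue; only the rational part matters.
The factor τ**2 - τ/12 + 10 splits as (τ - a)(τ - a') with a = (1/24) + ((1/24)*sqrt(5759))*i, a' = (1/24) - ((1/24)*sqrt(5759))*i. At the order-1 pole a set g(τ) = (τ - a)*(rational part) = [13/7] / (τ - a').
Simple pole: residue = g(a) at a = (1/24) + ((1/24)*sqrt(5759))*i, which is -((12/3101)*sqrt(5759))*i.
List the singular points by increasing real part (a conjugate pair: the negative imaginary part first).

Radius of convergence at 0: 4/9.
At (1/24) - ((1/24)*sqrt(5759))*i: a pole of order 1; residue ((12/3101)*sqrt(5759))*i.
At (1/24) + ((1/24)*sqrt(5759))*i: a pole of order 1; residue -((12/3101)*sqrt(5759))*i.
At 4/9: an algebraic (square-root) branch point.
At 4/3: an algebraic (square-root) branch point.


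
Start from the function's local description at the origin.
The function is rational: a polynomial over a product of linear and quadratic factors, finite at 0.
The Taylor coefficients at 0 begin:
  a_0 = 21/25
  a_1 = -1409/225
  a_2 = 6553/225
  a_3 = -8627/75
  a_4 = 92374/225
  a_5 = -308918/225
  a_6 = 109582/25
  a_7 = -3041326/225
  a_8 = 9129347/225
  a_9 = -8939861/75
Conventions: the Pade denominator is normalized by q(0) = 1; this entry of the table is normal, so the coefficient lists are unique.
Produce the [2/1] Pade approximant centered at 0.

The Pade approximant has numerator coefficients [21/25, -4341668/1474425, 1295096/294885]; denominator coefficients [1, 25881/6553].

Taylor coefficients needed (read off): a_0 = 21/25, a_1 = -1409/225, a_2 = 6553/225, a_3 = -8627/75.
Write the denominator as Q(φ) = 1 + q1*φ. Requiring Q*f - P = O(φ^4) with deg P <= 2 kills the coefficients of φ^3..φ^3 in Q*f:
  φ^3: a_3 + q1*a_2 = 0, i.e. -8627/75 + (6553/225)*q1 = 0.
Solving this linear system: q1 = 25881/6553.
The numerator is Q*f truncated at degree 2: P0 = a_0 = 21/25; P1 = a_1 + q1*a_0 = -4341668/1474425; P2 = a_2 + q1*a_1 = 1295096/294885.


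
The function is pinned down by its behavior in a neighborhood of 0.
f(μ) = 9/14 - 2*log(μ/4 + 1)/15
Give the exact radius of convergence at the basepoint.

The radius of convergence is 4.

Branch term (-2/15)*log(1 - μ/(-4)): its argument vanishes at μ = -4, a logarithmic branch point, modulus 4.
The radius of convergence is the smallest modulus among the singular points: 4.


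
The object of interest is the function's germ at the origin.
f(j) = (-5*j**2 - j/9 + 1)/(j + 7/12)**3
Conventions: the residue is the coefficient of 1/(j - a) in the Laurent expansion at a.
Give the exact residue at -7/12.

At the order-3 pole -7/12 set g(j) = (j - (-7/12))^3*f(j) = -5*j**2 - j/9 + 1.
Order-3 pole: residue = g''(a)/2; g''(-7/12) = -10, so the residue is -5.

The residue is -5.


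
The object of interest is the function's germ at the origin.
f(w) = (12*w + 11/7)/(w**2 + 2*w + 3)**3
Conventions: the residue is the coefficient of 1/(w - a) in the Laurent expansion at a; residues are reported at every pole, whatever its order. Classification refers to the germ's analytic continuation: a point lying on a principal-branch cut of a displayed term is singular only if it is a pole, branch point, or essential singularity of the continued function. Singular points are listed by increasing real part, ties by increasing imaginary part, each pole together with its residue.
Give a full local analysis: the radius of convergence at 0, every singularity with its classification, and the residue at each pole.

Radius of convergence at 0: sqrt(3).
At (-1) - (sqrt(2))*i: a pole of order 3; residue -((219/896)*sqrt(2))*i.
At (-1) + (sqrt(2))*i: a pole of order 3; residue ((219/896)*sqrt(2))*i.

Denominator factor (w**2 + 2*w + 3)^3: discriminant -8, complex-conjugate roots (-1) + (sqrt(2))*i and (-1) - (sqrt(2))*i; poles of order 3, moduli sqrt(3) and sqrt(3).
The radius of convergence is the smallest modulus among the singular points: sqrt(3).
The factor w**2 + 2*w + 3 splits as (w - a)(w - a') with a = (-1) - (sqrt(2))*i, a' = (-1) + (sqrt(2))*i. At the order-3 pole a set g(w) = (w - a)^3*f(w) = [12*w + 11/7] / (w - a')^3.
Order-3 pole: residue = g''(a)/2; g''((-1) - (sqrt(2))*i) = -((219/448)*sqrt(2))*i, so the residue is -((219/896)*sqrt(2))*i.
The factor w**2 + 2*w + 3 splits as (w - a)(w - a') with a = (-1) + (sqrt(2))*i, a' = (-1) - (sqrt(2))*i. At the order-3 pole a set g(w) = (w - a)^3*f(w) = [12*w + 11/7] / (w - a')^3.
Order-3 pole: residue = g''(a)/2; g''((-1) + (sqrt(2))*i) = ((219/448)*sqrt(2))*i, so the residue is ((219/896)*sqrt(2))*i.
List the singular points by increasing real part (a conjugate pair: the negative imaginary part first).
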